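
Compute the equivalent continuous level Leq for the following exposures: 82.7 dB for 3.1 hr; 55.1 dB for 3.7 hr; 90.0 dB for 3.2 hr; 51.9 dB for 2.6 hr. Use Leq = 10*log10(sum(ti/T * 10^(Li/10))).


T_total = 3.1 + 3.7 + 3.2 + 2.6 = 12.6 hr
(3.1/12.6) * 10^(82.7/10) = 4.58133e+07
(3.7/12.6) * 10^(55.1/10) = 95023.5
(3.2/12.6) * 10^(90.0/10) = 2.53968e+08
(2.6/12.6) * 10^(51.9/10) = 31959.7
Sum = 4.58133e+07 + 95023.5 + 2.53968e+08 + 31959.7 = 2.99908e+08
Leq = 10*log10(2.99908e+08) = 84.77 dB


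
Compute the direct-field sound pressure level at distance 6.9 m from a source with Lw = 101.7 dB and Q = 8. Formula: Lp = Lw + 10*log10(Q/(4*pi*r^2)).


4*pi*r^2 = 4*pi*6.9^2 = 598.285 m^2
Q / (4*pi*r^2) = 8 / 598.285 = 0.0133716
Lp = 101.7 + 10*log10(0.0133716) = 82.962 dB


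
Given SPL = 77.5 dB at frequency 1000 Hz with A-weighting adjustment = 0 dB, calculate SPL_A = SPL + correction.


A-weighting table: 1000 Hz -> 0 dB correction
SPL_A = SPL + correction = 77.5 + (0) = 77.5 dBA


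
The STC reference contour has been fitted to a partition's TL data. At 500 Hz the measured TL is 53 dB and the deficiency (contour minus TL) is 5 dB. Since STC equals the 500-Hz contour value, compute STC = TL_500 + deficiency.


By ASTM E413, STC = value of the fitted reference contour at 500 Hz.
Contour value at 500 Hz = TL_500 + deficiency = 53 + 5 = 58
STC = 58


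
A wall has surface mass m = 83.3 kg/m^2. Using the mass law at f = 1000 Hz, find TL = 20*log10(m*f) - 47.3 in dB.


m * f = 83.3 * 1000 = 83300
20*log10(83300) = 98.4129 dB
TL = 98.4129 - 47.3 = 51.113 dB


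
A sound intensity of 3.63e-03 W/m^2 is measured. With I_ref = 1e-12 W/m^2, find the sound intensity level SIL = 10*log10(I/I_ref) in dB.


I / I_ref = 3.63e-03 / 1e-12 = 3.63e+09
SIL = 10 * log10(3.63e+09) = 95.599 dB


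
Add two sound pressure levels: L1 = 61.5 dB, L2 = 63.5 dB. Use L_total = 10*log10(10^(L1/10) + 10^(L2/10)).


10^(61.5/10) = 1.41254e+06
10^(63.5/10) = 2.23872e+06
Sum = 1.41254e+06 + 2.23872e+06 = 3.65126e+06
L_total = 10*log10(3.65126e+06) = 65.624 dB


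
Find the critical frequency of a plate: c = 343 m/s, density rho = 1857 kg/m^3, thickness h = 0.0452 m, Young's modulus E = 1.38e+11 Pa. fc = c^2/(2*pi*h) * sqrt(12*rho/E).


12*rho/E = 12*1857/1.38e+11 = 1.61478e-07
sqrt(12*rho/E) = sqrt(1.61478e-07) = 0.000401843
c^2/(2*pi*h) = 343^2/(2*pi*0.0452) = 414257
fc = 414257 * 0.000401843 = 166.47 Hz


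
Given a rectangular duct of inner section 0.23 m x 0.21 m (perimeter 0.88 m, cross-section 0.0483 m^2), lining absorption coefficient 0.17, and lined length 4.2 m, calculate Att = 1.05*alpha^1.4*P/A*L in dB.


alpha^1.4 = 0.17^1.4 = 0.0836813
Attenuation rate = 1.05 * alpha^1.4 * P / A
= 1.05 * 0.0836813 * 0.88 / 0.0483 = 1.60086 dB/m
Total Att = 1.60086 * 4.2 = 6.7236 dB


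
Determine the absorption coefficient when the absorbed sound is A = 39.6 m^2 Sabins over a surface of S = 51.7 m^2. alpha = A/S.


Absorption coefficient = absorbed power / incident power
alpha = A / S = 39.6 / 51.7 = 0.76596


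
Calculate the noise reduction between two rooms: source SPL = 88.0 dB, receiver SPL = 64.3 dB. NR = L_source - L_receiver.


NR = L_source - L_receiver (difference between source and receiving room levels)
NR = 88.0 - 64.3 = 23.7 dB


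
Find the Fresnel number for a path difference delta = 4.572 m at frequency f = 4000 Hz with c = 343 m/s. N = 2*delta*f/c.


N = 2*delta*f/c = 2*delta/lambda, where lambda = c/f
lambda = 343 / 4000 = 0.08575 m
N = 2 * 4.572 / 0.08575 = 106.64


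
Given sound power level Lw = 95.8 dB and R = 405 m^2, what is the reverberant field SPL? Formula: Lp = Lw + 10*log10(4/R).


4/R = 4/405 = 0.00987654
Lp = 95.8 + 10*log10(0.00987654) = 75.746 dB


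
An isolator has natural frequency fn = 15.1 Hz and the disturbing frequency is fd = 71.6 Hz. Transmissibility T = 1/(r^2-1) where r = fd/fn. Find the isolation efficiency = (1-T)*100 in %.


r = 71.6 / 15.1 = 4.74172
r^2 - 1 = 4.74172^2 - 1 = 21.4839
T = 1/21.4839 = 0.0465465
Efficiency = (1 - 0.0465465)*100 = 95.345 %


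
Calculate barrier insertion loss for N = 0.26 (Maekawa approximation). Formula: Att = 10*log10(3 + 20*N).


3 + 20*N = 3 + 20*0.26 = 8.2
Att = 10*log10(8.2) = 9.1381 dB


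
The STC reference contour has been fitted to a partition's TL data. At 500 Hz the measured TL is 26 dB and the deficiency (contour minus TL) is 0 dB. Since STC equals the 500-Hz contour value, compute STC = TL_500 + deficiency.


By ASTM E413, STC = value of the fitted reference contour at 500 Hz.
Contour value at 500 Hz = TL_500 + deficiency = 26 + 0 = 26
STC = 26


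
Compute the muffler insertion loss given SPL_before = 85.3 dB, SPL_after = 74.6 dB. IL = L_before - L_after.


Insertion loss = SPL without muffler - SPL with muffler
IL = 85.3 - 74.6 = 10.7 dB


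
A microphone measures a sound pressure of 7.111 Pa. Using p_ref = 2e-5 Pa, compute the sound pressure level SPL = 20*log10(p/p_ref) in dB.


p / p_ref = 7.111 / 2e-5 = 355550
SPL = 20 * log10(355550) = 111.02 dB


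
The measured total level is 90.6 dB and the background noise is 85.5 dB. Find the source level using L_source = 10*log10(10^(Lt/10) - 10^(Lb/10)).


10^(90.6/10) = 1.14815e+09
10^(85.5/10) = 3.54813e+08
Difference = 1.14815e+09 - 3.54813e+08 = 7.93337e+08
L_source = 10*log10(7.93337e+08) = 88.995 dB


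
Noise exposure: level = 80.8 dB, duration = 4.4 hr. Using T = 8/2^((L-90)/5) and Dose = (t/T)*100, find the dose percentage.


T_allowed = 8 / 2^((80.8 - 90)/5) = 28.6408 hr
Dose = 4.4 / 28.6408 * 100 = 15.363 %


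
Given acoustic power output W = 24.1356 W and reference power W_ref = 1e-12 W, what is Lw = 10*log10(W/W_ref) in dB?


W / W_ref = 24.1356 / 1e-12 = 2.41356e+13
Lw = 10 * log10(2.41356e+13) = 133.83 dB


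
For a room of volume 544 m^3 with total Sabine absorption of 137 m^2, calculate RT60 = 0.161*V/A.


RT60 = 0.161 * 544 / 137 = 0.6393 s


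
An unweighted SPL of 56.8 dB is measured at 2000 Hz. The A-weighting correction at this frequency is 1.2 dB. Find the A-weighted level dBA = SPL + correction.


A-weighting table: 2000 Hz -> 1.2 dB correction
SPL_A = SPL + correction = 56.8 + (1.2) = 58 dBA


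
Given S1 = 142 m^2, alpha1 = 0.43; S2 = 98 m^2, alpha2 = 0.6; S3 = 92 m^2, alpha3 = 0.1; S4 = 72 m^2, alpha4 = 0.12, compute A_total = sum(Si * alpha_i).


142 * 0.43 = 61.06
98 * 0.6 = 58.8
92 * 0.1 = 9.2
72 * 0.12 = 8.64
A_total = 61.06 + 58.8 + 9.2 + 8.64 = 137.7 m^2


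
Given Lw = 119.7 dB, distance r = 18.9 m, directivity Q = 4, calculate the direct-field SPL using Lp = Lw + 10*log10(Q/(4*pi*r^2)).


4*pi*r^2 = 4*pi*18.9^2 = 4488.83 m^2
Q / (4*pi*r^2) = 4 / 4488.83 = 0.000891101
Lp = 119.7 + 10*log10(0.000891101) = 89.199 dB


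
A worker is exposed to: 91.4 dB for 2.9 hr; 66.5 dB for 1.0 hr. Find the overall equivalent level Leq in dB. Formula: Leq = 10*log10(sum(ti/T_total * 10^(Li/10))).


T_total = 2.9 + 1.0 = 3.9 hr
(2.9/3.9) * 10^(91.4/10) = 1.02644e+09
(1.0/3.9) * 10^(66.5/10) = 1.14534e+06
Sum = 1.02644e+09 + 1.14534e+06 = 1.02759e+09
Leq = 10*log10(1.02759e+09) = 90.118 dB


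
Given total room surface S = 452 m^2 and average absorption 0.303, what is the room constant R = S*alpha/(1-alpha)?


R = 452 * 0.303 / (1 - 0.303) = 196.49 m^2


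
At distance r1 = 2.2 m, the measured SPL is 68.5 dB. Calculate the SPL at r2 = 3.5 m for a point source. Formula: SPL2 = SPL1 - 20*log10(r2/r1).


r2/r1 = 3.5/2.2 = 1.59091
Correction = 20*log10(1.59091) = 4.03291 dB
SPL2 = 68.5 - 4.03291 = 64.467 dB


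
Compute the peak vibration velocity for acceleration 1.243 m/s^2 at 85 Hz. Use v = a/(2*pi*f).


omega = 2*pi*f = 2*pi*85 = 534.071 rad/s
v = a / omega = 1.243 / 534.071 = 0.0023274 m/s


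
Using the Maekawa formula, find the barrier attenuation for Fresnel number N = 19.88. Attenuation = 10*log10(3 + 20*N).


3 + 20*N = 3 + 20*19.88 = 400.6
Att = 10*log10(400.6) = 26.027 dB


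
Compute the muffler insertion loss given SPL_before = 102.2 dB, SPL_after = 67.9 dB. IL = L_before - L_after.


Insertion loss = SPL without muffler - SPL with muffler
IL = 102.2 - 67.9 = 34.3 dB


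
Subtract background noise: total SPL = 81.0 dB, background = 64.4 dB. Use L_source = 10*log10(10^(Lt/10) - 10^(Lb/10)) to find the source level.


10^(81.0/10) = 1.25893e+08
10^(64.4/10) = 2.75423e+06
Difference = 1.25893e+08 - 2.75423e+06 = 1.23139e+08
L_source = 10*log10(1.23139e+08) = 80.904 dB


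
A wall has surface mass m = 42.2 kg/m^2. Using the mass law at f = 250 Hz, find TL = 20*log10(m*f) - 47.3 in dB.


m * f = 42.2 * 250 = 10550
20*log10(10550) = 80.465 dB
TL = 80.465 - 47.3 = 33.165 dB


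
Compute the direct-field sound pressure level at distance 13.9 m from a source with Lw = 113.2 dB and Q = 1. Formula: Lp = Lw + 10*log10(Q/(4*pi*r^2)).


4*pi*r^2 = 4*pi*13.9^2 = 2427.95 m^2
Q / (4*pi*r^2) = 1 / 2427.95 = 0.00041187
Lp = 113.2 + 10*log10(0.00041187) = 79.348 dB


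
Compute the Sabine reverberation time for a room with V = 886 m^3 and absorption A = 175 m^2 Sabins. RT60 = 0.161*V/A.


RT60 = 0.161 * 886 / 175 = 0.81512 s


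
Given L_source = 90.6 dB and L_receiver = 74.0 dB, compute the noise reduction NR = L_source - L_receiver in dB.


NR = L_source - L_receiver (difference between source and receiving room levels)
NR = 90.6 - 74.0 = 16.6 dB


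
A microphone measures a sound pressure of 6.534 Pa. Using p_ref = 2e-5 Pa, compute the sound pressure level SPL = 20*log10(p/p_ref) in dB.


p / p_ref = 6.534 / 2e-5 = 326700
SPL = 20 * log10(326700) = 110.28 dB


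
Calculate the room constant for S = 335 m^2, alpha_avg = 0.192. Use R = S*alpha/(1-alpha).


R = 335 * 0.192 / (1 - 0.192) = 79.604 m^2


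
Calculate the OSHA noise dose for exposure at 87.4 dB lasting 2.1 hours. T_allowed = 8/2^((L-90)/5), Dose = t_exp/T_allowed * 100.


T_allowed = 8 / 2^((87.4 - 90)/5) = 11.4716 hr
Dose = 2.1 / 11.4716 * 100 = 18.306 %


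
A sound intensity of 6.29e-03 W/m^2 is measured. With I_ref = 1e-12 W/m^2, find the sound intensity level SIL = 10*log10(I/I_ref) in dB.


I / I_ref = 6.29e-03 / 1e-12 = 6.29e+09
SIL = 10 * log10(6.29e+09) = 97.987 dB


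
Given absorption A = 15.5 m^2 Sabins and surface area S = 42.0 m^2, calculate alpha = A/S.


Absorption coefficient = absorbed power / incident power
alpha = A / S = 15.5 / 42.0 = 0.36905


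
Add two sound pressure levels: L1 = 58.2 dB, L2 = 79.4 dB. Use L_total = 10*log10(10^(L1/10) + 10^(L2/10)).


10^(58.2/10) = 660693
10^(79.4/10) = 8.70964e+07
Sum = 660693 + 8.70964e+07 = 8.77571e+07
L_total = 10*log10(8.77571e+07) = 79.433 dB


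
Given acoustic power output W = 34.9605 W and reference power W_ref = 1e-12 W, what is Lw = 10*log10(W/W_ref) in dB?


W / W_ref = 34.9605 / 1e-12 = 3.49605e+13
Lw = 10 * log10(3.49605e+13) = 135.44 dB


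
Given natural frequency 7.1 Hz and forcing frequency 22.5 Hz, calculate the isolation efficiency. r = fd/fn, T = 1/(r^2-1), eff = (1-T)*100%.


r = 22.5 / 7.1 = 3.16901
r^2 - 1 = 3.16901^2 - 1 = 9.04262
T = 1/9.04262 = 0.110587
Efficiency = (1 - 0.110587)*100 = 88.941 %


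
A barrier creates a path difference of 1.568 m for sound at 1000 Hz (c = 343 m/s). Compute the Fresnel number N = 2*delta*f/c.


N = 2*delta*f/c = 2*delta/lambda, where lambda = c/f
lambda = 343 / 1000 = 0.343 m
N = 2 * 1.568 / 0.343 = 9.1429


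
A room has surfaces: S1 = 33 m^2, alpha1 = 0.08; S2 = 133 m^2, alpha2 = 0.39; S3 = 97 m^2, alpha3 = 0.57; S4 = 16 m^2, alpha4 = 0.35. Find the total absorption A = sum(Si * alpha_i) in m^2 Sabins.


33 * 0.08 = 2.64
133 * 0.39 = 51.87
97 * 0.57 = 55.29
16 * 0.35 = 5.6
A_total = 2.64 + 51.87 + 55.29 + 5.6 = 115.4 m^2


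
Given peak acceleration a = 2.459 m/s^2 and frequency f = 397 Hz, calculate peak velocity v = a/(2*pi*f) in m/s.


omega = 2*pi*f = 2*pi*397 = 2494.42 rad/s
v = a / omega = 2.459 / 2494.42 = 0.0009858 m/s


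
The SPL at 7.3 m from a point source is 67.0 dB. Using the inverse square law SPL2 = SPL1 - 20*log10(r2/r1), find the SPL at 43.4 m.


r2/r1 = 43.4/7.3 = 5.94521
Correction = 20*log10(5.94521) = 15.4833 dB
SPL2 = 67.0 - 15.4833 = 51.517 dB


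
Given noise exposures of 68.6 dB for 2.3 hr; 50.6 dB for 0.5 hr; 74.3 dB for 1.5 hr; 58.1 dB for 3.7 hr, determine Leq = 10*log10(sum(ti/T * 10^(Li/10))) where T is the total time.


T_total = 2.3 + 0.5 + 1.5 + 3.7 = 8.0 hr
(2.3/8.0) * 10^(68.6/10) = 2.08275e+06
(0.5/8.0) * 10^(50.6/10) = 7175.96
(1.5/8.0) * 10^(74.3/10) = 5.04663e+06
(3.7/8.0) * 10^(58.1/10) = 298615
Sum = 2.08275e+06 + 7175.96 + 5.04663e+06 + 298615 = 7.43517e+06
Leq = 10*log10(7.43517e+06) = 68.713 dB


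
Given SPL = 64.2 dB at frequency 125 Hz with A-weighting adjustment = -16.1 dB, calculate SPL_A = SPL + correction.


A-weighting table: 125 Hz -> -16.1 dB correction
SPL_A = SPL + correction = 64.2 + (-16.1) = 48.1 dBA


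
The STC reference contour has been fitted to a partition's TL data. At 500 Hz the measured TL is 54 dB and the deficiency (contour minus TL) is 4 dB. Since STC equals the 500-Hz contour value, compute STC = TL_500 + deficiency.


By ASTM E413, STC = value of the fitted reference contour at 500 Hz.
Contour value at 500 Hz = TL_500 + deficiency = 54 + 4 = 58
STC = 58


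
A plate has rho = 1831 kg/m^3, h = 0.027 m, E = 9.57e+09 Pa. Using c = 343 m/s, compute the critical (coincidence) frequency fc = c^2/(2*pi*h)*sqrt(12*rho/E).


12*rho/E = 12*1831/9.57e+09 = 2.29592e-06
sqrt(12*rho/E) = sqrt(2.29592e-06) = 0.00151523
c^2/(2*pi*h) = 343^2/(2*pi*0.027) = 693497
fc = 693497 * 0.00151523 = 1050.8 Hz


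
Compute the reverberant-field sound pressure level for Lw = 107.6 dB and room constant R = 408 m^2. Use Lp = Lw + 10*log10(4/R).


4/R = 4/408 = 0.00980392
Lp = 107.6 + 10*log10(0.00980392) = 87.514 dB


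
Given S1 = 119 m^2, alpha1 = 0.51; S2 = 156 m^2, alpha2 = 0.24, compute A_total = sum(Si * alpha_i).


119 * 0.51 = 60.69
156 * 0.24 = 37.44
A_total = 60.69 + 37.44 = 98.13 m^2


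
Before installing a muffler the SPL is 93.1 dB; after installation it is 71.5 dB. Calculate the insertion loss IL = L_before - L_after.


Insertion loss = SPL without muffler - SPL with muffler
IL = 93.1 - 71.5 = 21.6 dB


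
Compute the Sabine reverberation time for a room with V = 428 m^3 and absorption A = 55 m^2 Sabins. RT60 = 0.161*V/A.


RT60 = 0.161 * 428 / 55 = 1.2529 s


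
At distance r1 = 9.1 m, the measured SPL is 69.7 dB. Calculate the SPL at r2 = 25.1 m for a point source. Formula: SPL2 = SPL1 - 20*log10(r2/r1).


r2/r1 = 25.1/9.1 = 2.75824
Correction = 20*log10(2.75824) = 8.81264 dB
SPL2 = 69.7 - 8.81264 = 60.887 dB


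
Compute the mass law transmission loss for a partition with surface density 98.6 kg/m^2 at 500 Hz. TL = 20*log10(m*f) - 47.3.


m * f = 98.6 * 500 = 49300
20*log10(49300) = 93.8569 dB
TL = 93.8569 - 47.3 = 46.557 dB


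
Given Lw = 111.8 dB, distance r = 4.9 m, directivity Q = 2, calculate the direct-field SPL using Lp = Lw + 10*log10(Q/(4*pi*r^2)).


4*pi*r^2 = 4*pi*4.9^2 = 301.719 m^2
Q / (4*pi*r^2) = 2 / 301.719 = 0.00662868
Lp = 111.8 + 10*log10(0.00662868) = 90.014 dB


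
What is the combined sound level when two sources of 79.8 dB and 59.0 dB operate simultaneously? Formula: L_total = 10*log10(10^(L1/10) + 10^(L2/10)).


10^(79.8/10) = 9.54993e+07
10^(59.0/10) = 794328
Sum = 9.54993e+07 + 794328 = 9.62936e+07
L_total = 10*log10(9.62936e+07) = 79.836 dB


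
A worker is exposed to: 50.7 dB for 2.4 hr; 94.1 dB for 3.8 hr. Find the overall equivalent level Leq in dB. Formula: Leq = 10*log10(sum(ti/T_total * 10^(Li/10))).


T_total = 2.4 + 3.8 = 6.2 hr
(2.4/6.2) * 10^(50.7/10) = 45479.9
(3.8/6.2) * 10^(94.1/10) = 1.5754e+09
Sum = 45479.9 + 1.5754e+09 = 1.57545e+09
Leq = 10*log10(1.57545e+09) = 91.974 dB


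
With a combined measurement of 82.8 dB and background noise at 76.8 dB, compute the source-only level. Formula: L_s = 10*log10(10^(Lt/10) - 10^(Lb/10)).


10^(82.8/10) = 1.90546e+08
10^(76.8/10) = 4.7863e+07
Difference = 1.90546e+08 - 4.7863e+07 = 1.42683e+08
L_source = 10*log10(1.42683e+08) = 81.544 dB


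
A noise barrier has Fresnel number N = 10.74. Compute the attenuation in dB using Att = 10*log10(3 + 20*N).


3 + 20*N = 3 + 20*10.74 = 217.8
Att = 10*log10(217.8) = 23.381 dB


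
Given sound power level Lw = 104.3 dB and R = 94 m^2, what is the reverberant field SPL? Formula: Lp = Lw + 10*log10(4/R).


4/R = 4/94 = 0.0425532
Lp = 104.3 + 10*log10(0.0425532) = 90.589 dB


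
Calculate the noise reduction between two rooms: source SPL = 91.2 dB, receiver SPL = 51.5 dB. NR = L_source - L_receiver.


NR = L_source - L_receiver (difference between source and receiving room levels)
NR = 91.2 - 51.5 = 39.7 dB


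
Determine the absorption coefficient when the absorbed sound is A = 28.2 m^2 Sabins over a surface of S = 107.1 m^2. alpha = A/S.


Absorption coefficient = absorbed power / incident power
alpha = A / S = 28.2 / 107.1 = 0.26331


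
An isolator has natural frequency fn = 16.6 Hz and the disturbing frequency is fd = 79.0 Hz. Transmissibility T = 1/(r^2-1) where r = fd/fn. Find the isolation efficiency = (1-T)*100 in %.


r = 79.0 / 16.6 = 4.75904
r^2 - 1 = 4.75904^2 - 1 = 21.6485
T = 1/21.6485 = 0.0461926
Efficiency = (1 - 0.0461926)*100 = 95.381 %


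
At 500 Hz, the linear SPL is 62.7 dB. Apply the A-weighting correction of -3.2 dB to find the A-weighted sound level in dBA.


A-weighting table: 500 Hz -> -3.2 dB correction
SPL_A = SPL + correction = 62.7 + (-3.2) = 59.5 dBA


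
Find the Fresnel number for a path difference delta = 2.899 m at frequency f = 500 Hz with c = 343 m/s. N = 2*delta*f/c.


N = 2*delta*f/c = 2*delta/lambda, where lambda = c/f
lambda = 343 / 500 = 0.686 m
N = 2 * 2.899 / 0.686 = 8.4519


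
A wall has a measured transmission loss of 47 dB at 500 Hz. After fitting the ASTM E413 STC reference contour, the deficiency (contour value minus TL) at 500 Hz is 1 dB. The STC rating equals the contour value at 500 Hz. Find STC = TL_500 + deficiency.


By ASTM E413, STC = value of the fitted reference contour at 500 Hz.
Contour value at 500 Hz = TL_500 + deficiency = 47 + 1 = 48
STC = 48


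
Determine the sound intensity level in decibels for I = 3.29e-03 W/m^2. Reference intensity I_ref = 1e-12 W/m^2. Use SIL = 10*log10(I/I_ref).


I / I_ref = 3.29e-03 / 1e-12 = 3.29e+09
SIL = 10 * log10(3.29e+09) = 95.172 dB


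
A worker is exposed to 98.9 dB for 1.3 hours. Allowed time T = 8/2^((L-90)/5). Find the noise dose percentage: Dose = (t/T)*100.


T_allowed = 8 / 2^((98.9 - 90)/5) = 2.32947 hr
Dose = 1.3 / 2.32947 * 100 = 55.807 %


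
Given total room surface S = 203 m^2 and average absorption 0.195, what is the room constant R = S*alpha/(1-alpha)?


R = 203 * 0.195 / (1 - 0.195) = 49.174 m^2


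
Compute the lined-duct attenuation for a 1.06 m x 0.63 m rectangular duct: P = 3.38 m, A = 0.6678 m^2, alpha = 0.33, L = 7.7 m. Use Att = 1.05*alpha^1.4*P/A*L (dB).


alpha^1.4 = 0.33^1.4 = 0.211797
Attenuation rate = 1.05 * alpha^1.4 * P / A
= 1.05 * 0.211797 * 3.38 / 0.6678 = 1.12559 dB/m
Total Att = 1.12559 * 7.7 = 8.667 dB


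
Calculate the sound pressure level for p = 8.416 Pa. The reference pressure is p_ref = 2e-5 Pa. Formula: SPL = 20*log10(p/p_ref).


p / p_ref = 8.416 / 2e-5 = 420800
SPL = 20 * log10(420800) = 112.48 dB


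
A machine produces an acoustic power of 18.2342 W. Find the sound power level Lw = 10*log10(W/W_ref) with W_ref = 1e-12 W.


W / W_ref = 18.2342 / 1e-12 = 1.82342e+13
Lw = 10 * log10(1.82342e+13) = 132.61 dB


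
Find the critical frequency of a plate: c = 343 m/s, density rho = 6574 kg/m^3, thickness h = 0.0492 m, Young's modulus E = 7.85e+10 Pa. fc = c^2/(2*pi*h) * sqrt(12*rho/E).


12*rho/E = 12*6574/7.85e+10 = 1.00494e-06
sqrt(12*rho/E) = sqrt(1.00494e-06) = 0.00100247
c^2/(2*pi*h) = 343^2/(2*pi*0.0492) = 380578
fc = 380578 * 0.00100247 = 381.52 Hz


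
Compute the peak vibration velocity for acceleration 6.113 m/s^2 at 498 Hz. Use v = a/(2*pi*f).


omega = 2*pi*f = 2*pi*498 = 3129.03 rad/s
v = a / omega = 6.113 / 3129.03 = 0.0019536 m/s


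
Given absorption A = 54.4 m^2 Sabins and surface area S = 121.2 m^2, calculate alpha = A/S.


Absorption coefficient = absorbed power / incident power
alpha = A / S = 54.4 / 121.2 = 0.44884


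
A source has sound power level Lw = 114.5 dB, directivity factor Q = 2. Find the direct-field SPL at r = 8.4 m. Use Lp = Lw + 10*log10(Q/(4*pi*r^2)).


4*pi*r^2 = 4*pi*8.4^2 = 886.683 m^2
Q / (4*pi*r^2) = 2 / 886.683 = 0.0022556
Lp = 114.5 + 10*log10(0.0022556) = 88.033 dB


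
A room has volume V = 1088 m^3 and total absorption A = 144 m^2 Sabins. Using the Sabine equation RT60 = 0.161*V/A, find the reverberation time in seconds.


RT60 = 0.161 * 1088 / 144 = 1.2164 s


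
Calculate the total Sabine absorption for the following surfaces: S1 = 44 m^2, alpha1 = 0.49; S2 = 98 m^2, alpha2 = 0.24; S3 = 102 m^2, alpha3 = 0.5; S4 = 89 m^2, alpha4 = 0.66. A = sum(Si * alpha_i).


44 * 0.49 = 21.56
98 * 0.24 = 23.52
102 * 0.5 = 51
89 * 0.66 = 58.74
A_total = 21.56 + 23.52 + 51 + 58.74 = 154.82 m^2


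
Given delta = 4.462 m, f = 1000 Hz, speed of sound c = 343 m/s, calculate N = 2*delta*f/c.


N = 2*delta*f/c = 2*delta/lambda, where lambda = c/f
lambda = 343 / 1000 = 0.343 m
N = 2 * 4.462 / 0.343 = 26.017


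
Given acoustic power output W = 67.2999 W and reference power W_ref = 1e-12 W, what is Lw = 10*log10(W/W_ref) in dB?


W / W_ref = 67.2999 / 1e-12 = 6.72999e+13
Lw = 10 * log10(6.72999e+13) = 138.28 dB


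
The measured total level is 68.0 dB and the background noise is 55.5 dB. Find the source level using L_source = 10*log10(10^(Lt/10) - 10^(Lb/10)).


10^(68.0/10) = 6.30957e+06
10^(55.5/10) = 354813
Difference = 6.30957e+06 - 354813 = 5.95476e+06
L_source = 10*log10(5.95476e+06) = 67.749 dB


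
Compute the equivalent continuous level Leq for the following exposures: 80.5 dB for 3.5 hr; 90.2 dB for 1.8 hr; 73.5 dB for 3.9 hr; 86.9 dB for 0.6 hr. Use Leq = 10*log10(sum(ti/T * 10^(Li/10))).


T_total = 3.5 + 1.8 + 3.9 + 0.6 = 9.8 hr
(3.5/9.8) * 10^(80.5/10) = 4.00721e+07
(1.8/9.8) * 10^(90.2/10) = 1.9233e+08
(3.9/9.8) * 10^(73.5/10) = 8.9092e+06
(0.6/9.8) * 10^(86.9/10) = 2.99865e+07
Sum = 4.00721e+07 + 1.9233e+08 + 8.9092e+06 + 2.99865e+07 = 2.71298e+08
Leq = 10*log10(2.71298e+08) = 84.334 dB


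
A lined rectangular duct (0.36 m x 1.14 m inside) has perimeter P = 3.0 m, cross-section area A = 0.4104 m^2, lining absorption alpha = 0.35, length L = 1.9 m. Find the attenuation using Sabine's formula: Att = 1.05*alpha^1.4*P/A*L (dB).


alpha^1.4 = 0.35^1.4 = 0.229983
Attenuation rate = 1.05 * alpha^1.4 * P / A
= 1.05 * 0.229983 * 3.0 / 0.4104 = 1.76522 dB/m
Total Att = 1.76522 * 1.9 = 3.3539 dB


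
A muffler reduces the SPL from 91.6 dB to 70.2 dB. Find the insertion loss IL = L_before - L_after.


Insertion loss = SPL without muffler - SPL with muffler
IL = 91.6 - 70.2 = 21.4 dB


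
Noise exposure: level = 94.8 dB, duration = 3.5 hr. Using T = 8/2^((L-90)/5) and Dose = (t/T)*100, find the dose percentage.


T_allowed = 8 / 2^((94.8 - 90)/5) = 4.11246 hr
Dose = 3.5 / 4.11246 * 100 = 85.107 %


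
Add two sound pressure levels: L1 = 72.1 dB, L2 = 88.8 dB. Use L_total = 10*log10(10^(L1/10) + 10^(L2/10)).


10^(72.1/10) = 1.62181e+07
10^(88.8/10) = 7.58578e+08
Sum = 1.62181e+07 + 7.58578e+08 = 7.74796e+08
L_total = 10*log10(7.74796e+08) = 88.892 dB


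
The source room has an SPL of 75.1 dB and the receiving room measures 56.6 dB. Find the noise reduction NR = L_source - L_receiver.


NR = L_source - L_receiver (difference between source and receiving room levels)
NR = 75.1 - 56.6 = 18.5 dB


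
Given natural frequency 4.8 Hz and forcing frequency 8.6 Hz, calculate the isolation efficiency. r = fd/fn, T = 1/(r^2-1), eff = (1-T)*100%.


r = 8.6 / 4.8 = 1.79167
r^2 - 1 = 1.79167^2 - 1 = 2.21008
T = 1/2.21008 = 0.452472
Efficiency = (1 - 0.452472)*100 = 54.753 %


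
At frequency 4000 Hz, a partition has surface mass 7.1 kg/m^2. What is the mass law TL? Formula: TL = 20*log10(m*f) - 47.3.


m * f = 7.1 * 4000 = 28400
20*log10(28400) = 89.0664 dB
TL = 89.0664 - 47.3 = 41.766 dB


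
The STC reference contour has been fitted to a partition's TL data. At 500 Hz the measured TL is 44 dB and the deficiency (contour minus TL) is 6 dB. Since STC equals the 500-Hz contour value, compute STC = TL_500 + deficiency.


By ASTM E413, STC = value of the fitted reference contour at 500 Hz.
Contour value at 500 Hz = TL_500 + deficiency = 44 + 6 = 50
STC = 50


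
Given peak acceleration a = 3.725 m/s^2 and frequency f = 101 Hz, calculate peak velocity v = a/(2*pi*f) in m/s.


omega = 2*pi*f = 2*pi*101 = 634.602 rad/s
v = a / omega = 3.725 / 634.602 = 0.0058698 m/s


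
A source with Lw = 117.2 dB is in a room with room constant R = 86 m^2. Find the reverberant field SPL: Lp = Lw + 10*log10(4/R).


4/R = 4/86 = 0.0465116
Lp = 117.2 + 10*log10(0.0465116) = 103.88 dB


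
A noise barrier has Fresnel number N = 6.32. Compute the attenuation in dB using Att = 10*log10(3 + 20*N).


3 + 20*N = 3 + 20*6.32 = 129.4
Att = 10*log10(129.4) = 21.119 dB


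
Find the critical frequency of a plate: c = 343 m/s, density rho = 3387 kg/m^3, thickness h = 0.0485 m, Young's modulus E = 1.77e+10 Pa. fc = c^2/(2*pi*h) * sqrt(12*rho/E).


12*rho/E = 12*3387/1.77e+10 = 2.29627e-06
sqrt(12*rho/E) = sqrt(2.29627e-06) = 0.00151534
c^2/(2*pi*h) = 343^2/(2*pi*0.0485) = 386071
fc = 386071 * 0.00151534 = 585.03 Hz


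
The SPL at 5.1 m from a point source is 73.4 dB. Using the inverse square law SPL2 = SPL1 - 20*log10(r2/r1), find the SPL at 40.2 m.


r2/r1 = 40.2/5.1 = 7.88235
Correction = 20*log10(7.88235) = 17.9331 dB
SPL2 = 73.4 - 17.9331 = 55.467 dB


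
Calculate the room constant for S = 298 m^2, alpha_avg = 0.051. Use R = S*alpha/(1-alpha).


R = 298 * 0.051 / (1 - 0.051) = 16.015 m^2


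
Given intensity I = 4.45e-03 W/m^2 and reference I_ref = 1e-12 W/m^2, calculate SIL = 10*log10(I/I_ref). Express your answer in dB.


I / I_ref = 4.45e-03 / 1e-12 = 4.45e+09
SIL = 10 * log10(4.45e+09) = 96.484 dB


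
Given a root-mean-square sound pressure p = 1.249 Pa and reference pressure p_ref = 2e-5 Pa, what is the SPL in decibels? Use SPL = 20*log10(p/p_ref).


p / p_ref = 1.249 / 2e-5 = 62450
SPL = 20 * log10(62450) = 95.911 dB


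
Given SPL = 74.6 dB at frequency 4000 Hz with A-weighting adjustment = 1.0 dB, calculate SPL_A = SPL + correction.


A-weighting table: 4000 Hz -> 1.0 dB correction
SPL_A = SPL + correction = 74.6 + (1.0) = 75.6 dBA


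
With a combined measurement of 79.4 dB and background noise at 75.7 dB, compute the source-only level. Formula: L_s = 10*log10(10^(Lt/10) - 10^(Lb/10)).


10^(79.4/10) = 8.70964e+07
10^(75.7/10) = 3.71535e+07
Difference = 8.70964e+07 - 3.71535e+07 = 4.99429e+07
L_source = 10*log10(4.99429e+07) = 76.985 dB


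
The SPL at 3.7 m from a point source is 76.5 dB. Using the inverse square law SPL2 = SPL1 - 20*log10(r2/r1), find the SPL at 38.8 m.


r2/r1 = 38.8/3.7 = 10.4865
Correction = 20*log10(10.4865) = 20.4126 dB
SPL2 = 76.5 - 20.4126 = 56.087 dB


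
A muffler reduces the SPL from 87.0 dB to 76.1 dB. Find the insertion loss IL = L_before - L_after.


Insertion loss = SPL without muffler - SPL with muffler
IL = 87.0 - 76.1 = 10.9 dB


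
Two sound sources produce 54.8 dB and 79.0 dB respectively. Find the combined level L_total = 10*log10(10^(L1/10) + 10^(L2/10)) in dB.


10^(54.8/10) = 301995
10^(79.0/10) = 7.94328e+07
Sum = 301995 + 7.94328e+07 = 7.97348e+07
L_total = 10*log10(7.97348e+07) = 79.016 dB


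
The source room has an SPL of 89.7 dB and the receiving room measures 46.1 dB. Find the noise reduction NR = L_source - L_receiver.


NR = L_source - L_receiver (difference between source and receiving room levels)
NR = 89.7 - 46.1 = 43.6 dB


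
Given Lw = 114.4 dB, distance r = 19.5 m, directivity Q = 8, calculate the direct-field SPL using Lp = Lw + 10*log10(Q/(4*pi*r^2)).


4*pi*r^2 = 4*pi*19.5^2 = 4778.36 m^2
Q / (4*pi*r^2) = 8 / 4778.36 = 0.00167421
Lp = 114.4 + 10*log10(0.00167421) = 86.638 dB


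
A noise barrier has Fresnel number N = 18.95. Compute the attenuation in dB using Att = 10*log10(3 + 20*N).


3 + 20*N = 3 + 20*18.95 = 382
Att = 10*log10(382) = 25.821 dB


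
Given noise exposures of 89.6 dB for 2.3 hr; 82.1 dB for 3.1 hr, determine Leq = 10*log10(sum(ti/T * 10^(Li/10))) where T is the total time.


T_total = 2.3 + 3.1 = 5.4 hr
(2.3/5.4) * 10^(89.6/10) = 3.88449e+08
(3.1/5.4) * 10^(82.1/10) = 9.31039e+07
Sum = 3.88449e+08 + 9.31039e+07 = 4.81553e+08
Leq = 10*log10(4.81553e+08) = 86.826 dB


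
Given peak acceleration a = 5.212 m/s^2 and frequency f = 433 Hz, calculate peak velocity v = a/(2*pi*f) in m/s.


omega = 2*pi*f = 2*pi*433 = 2720.62 rad/s
v = a / omega = 5.212 / 2720.62 = 0.0019157 m/s


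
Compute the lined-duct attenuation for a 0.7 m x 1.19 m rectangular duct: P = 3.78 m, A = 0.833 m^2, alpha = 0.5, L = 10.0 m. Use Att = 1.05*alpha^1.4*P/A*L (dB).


alpha^1.4 = 0.5^1.4 = 0.378929
Attenuation rate = 1.05 * alpha^1.4 * P / A
= 1.05 * 0.378929 * 3.78 / 0.833 = 1.80549 dB/m
Total Att = 1.80549 * 10.0 = 18.055 dB


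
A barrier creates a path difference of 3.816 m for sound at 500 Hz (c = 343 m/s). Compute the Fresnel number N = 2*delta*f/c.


N = 2*delta*f/c = 2*delta/lambda, where lambda = c/f
lambda = 343 / 500 = 0.686 m
N = 2 * 3.816 / 0.686 = 11.125


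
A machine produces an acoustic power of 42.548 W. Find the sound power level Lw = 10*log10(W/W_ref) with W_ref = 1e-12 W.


W / W_ref = 42.548 / 1e-12 = 4.2548e+13
Lw = 10 * log10(4.2548e+13) = 136.29 dB


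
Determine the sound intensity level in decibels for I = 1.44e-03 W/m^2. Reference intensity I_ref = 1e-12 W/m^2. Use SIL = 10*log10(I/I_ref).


I / I_ref = 1.44e-03 / 1e-12 = 1.44e+09
SIL = 10 * log10(1.44e+09) = 91.584 dB


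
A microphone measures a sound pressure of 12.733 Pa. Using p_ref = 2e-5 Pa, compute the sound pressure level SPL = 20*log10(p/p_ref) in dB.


p / p_ref = 12.733 / 2e-5 = 636650
SPL = 20 * log10(636650) = 116.08 dB


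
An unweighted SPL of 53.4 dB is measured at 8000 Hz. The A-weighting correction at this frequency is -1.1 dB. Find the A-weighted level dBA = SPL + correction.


A-weighting table: 8000 Hz -> -1.1 dB correction
SPL_A = SPL + correction = 53.4 + (-1.1) = 52.3 dBA


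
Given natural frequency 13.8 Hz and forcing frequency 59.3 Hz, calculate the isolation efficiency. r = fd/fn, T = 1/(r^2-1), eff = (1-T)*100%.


r = 59.3 / 13.8 = 4.2971
r^2 - 1 = 4.2971^2 - 1 = 17.4651
T = 1/17.4651 = 0.057257
Efficiency = (1 - 0.057257)*100 = 94.274 %


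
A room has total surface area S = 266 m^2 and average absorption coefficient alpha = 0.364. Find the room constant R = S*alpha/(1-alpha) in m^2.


R = 266 * 0.364 / (1 - 0.364) = 152.24 m^2


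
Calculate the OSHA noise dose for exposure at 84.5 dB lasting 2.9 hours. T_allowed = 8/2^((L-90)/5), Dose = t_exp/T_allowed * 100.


T_allowed = 8 / 2^((84.5 - 90)/5) = 17.1484 hr
Dose = 2.9 / 17.1484 * 100 = 16.911 %


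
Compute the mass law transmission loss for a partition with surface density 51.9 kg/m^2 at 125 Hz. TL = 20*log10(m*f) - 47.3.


m * f = 51.9 * 125 = 6487.5
20*log10(6487.5) = 76.2415 dB
TL = 76.2415 - 47.3 = 28.942 dB


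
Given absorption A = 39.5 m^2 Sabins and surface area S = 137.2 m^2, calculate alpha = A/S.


Absorption coefficient = absorbed power / incident power
alpha = A / S = 39.5 / 137.2 = 0.2879


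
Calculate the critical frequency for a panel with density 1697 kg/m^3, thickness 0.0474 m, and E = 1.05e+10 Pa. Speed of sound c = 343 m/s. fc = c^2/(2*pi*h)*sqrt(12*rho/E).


12*rho/E = 12*1697/1.05e+10 = 1.93943e-06
sqrt(12*rho/E) = sqrt(1.93943e-06) = 0.00139263
c^2/(2*pi*h) = 343^2/(2*pi*0.0474) = 395030
fc = 395030 * 0.00139263 = 550.13 Hz


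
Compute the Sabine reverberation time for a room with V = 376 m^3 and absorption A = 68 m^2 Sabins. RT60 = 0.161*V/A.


RT60 = 0.161 * 376 / 68 = 0.89024 s


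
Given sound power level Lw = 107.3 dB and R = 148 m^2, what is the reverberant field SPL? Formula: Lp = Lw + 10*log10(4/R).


4/R = 4/148 = 0.027027
Lp = 107.3 + 10*log10(0.027027) = 91.618 dB


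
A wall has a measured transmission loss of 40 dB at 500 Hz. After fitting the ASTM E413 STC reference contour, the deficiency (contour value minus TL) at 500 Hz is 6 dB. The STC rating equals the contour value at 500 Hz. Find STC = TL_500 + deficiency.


By ASTM E413, STC = value of the fitted reference contour at 500 Hz.
Contour value at 500 Hz = TL_500 + deficiency = 40 + 6 = 46
STC = 46


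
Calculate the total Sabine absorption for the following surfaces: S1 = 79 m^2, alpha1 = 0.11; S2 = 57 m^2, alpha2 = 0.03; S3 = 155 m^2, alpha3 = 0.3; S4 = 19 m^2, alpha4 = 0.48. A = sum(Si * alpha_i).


79 * 0.11 = 8.69
57 * 0.03 = 1.71
155 * 0.3 = 46.5
19 * 0.48 = 9.12
A_total = 8.69 + 1.71 + 46.5 + 9.12 = 66.02 m^2


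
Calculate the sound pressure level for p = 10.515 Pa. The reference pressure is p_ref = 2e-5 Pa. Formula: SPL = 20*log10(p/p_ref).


p / p_ref = 10.515 / 2e-5 = 525750
SPL = 20 * log10(525750) = 114.42 dB


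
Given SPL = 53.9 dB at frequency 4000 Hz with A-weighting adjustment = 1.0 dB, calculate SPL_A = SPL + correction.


A-weighting table: 4000 Hz -> 1.0 dB correction
SPL_A = SPL + correction = 53.9 + (1.0) = 54.9 dBA


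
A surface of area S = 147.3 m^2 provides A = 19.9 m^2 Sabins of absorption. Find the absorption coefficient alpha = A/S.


Absorption coefficient = absorbed power / incident power
alpha = A / S = 19.9 / 147.3 = 0.1351


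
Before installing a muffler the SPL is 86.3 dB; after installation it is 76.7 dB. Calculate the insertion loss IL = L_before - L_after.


Insertion loss = SPL without muffler - SPL with muffler
IL = 86.3 - 76.7 = 9.6 dB


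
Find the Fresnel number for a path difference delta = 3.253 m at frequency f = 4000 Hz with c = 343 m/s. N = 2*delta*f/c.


N = 2*delta*f/c = 2*delta/lambda, where lambda = c/f
lambda = 343 / 4000 = 0.08575 m
N = 2 * 3.253 / 0.08575 = 75.872


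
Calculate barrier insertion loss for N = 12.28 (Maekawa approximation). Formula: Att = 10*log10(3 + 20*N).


3 + 20*N = 3 + 20*12.28 = 248.6
Att = 10*log10(248.6) = 23.955 dB


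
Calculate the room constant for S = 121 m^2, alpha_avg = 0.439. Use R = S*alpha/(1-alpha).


R = 121 * 0.439 / (1 - 0.439) = 94.686 m^2


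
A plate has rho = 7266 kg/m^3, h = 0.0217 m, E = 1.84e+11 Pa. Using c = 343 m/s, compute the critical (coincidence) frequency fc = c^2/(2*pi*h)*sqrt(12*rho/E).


12*rho/E = 12*7266/1.84e+11 = 4.7387e-07
sqrt(12*rho/E) = sqrt(4.7387e-07) = 0.000688382
c^2/(2*pi*h) = 343^2/(2*pi*0.0217) = 862876
fc = 862876 * 0.000688382 = 593.99 Hz


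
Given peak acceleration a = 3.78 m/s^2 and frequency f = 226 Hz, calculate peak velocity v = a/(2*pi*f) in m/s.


omega = 2*pi*f = 2*pi*226 = 1420 rad/s
v = a / omega = 3.78 / 1420 = 0.002662 m/s


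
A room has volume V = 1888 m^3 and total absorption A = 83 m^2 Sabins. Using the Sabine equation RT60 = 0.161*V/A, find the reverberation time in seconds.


RT60 = 0.161 * 1888 / 83 = 3.6623 s


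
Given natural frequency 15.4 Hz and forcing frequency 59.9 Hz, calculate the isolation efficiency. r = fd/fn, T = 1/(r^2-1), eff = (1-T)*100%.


r = 59.9 / 15.4 = 3.88961
r^2 - 1 = 3.88961^2 - 1 = 14.1291
T = 1/14.1291 = 0.0707759
Efficiency = (1 - 0.0707759)*100 = 92.922 %


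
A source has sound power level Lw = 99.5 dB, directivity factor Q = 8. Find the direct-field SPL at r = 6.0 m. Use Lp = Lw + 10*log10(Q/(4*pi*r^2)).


4*pi*r^2 = 4*pi*6.0^2 = 452.389 m^2
Q / (4*pi*r^2) = 8 / 452.389 = 0.0176839
Lp = 99.5 + 10*log10(0.0176839) = 81.976 dB


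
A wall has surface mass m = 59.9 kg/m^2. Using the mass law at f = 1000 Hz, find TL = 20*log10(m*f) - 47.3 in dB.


m * f = 59.9 * 1000 = 59900
20*log10(59900) = 95.5485 dB
TL = 95.5485 - 47.3 = 48.249 dB


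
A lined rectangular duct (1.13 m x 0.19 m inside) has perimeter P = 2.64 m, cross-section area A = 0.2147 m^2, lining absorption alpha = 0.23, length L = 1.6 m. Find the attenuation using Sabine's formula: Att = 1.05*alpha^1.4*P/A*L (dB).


alpha^1.4 = 0.23^1.4 = 0.127767
Attenuation rate = 1.05 * alpha^1.4 * P / A
= 1.05 * 0.127767 * 2.64 / 0.2147 = 1.6496 dB/m
Total Att = 1.6496 * 1.6 = 2.6394 dB


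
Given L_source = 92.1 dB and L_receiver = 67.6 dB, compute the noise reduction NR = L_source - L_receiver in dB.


NR = L_source - L_receiver (difference between source and receiving room levels)
NR = 92.1 - 67.6 = 24.5 dB


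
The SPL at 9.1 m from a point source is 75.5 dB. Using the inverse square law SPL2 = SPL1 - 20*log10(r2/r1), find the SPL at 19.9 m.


r2/r1 = 19.9/9.1 = 2.18681
Correction = 20*log10(2.18681) = 6.79622 dB
SPL2 = 75.5 - 6.79622 = 68.704 dB


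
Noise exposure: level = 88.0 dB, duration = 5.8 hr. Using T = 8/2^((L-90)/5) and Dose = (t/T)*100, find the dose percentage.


T_allowed = 8 / 2^((88.0 - 90)/5) = 10.5561 hr
Dose = 5.8 / 10.5561 * 100 = 54.945 %


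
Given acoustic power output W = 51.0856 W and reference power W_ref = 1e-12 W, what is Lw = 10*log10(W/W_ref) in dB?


W / W_ref = 51.0856 / 1e-12 = 5.10856e+13
Lw = 10 * log10(5.10856e+13) = 137.08 dB


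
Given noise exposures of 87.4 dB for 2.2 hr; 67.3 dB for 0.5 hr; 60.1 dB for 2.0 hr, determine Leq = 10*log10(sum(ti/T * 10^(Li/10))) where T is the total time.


T_total = 2.2 + 0.5 + 2.0 = 4.7 hr
(2.2/4.7) * 10^(87.4/10) = 2.57232e+08
(0.5/4.7) * 10^(67.3/10) = 571310
(2.0/4.7) * 10^(60.1/10) = 435444
Sum = 2.57232e+08 + 571310 + 435444 = 2.58239e+08
Leq = 10*log10(2.58239e+08) = 84.12 dB


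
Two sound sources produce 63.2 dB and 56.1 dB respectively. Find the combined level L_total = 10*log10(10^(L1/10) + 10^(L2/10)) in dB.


10^(63.2/10) = 2.0893e+06
10^(56.1/10) = 407380
Sum = 2.0893e+06 + 407380 = 2.49668e+06
L_total = 10*log10(2.49668e+06) = 63.974 dB


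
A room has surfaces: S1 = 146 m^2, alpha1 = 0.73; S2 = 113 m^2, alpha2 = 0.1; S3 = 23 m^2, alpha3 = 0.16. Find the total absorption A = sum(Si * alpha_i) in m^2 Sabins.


146 * 0.73 = 106.58
113 * 0.1 = 11.3
23 * 0.16 = 3.68
A_total = 106.58 + 11.3 + 3.68 = 121.56 m^2


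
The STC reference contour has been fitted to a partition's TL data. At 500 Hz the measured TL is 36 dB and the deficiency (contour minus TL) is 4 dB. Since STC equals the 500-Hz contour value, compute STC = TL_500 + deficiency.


By ASTM E413, STC = value of the fitted reference contour at 500 Hz.
Contour value at 500 Hz = TL_500 + deficiency = 36 + 4 = 40
STC = 40


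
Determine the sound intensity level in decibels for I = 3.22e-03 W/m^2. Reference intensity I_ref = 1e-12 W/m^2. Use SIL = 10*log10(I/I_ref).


I / I_ref = 3.22e-03 / 1e-12 = 3.22e+09
SIL = 10 * log10(3.22e+09) = 95.079 dB


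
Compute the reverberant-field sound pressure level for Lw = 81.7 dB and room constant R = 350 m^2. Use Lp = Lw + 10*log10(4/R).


4/R = 4/350 = 0.0114286
Lp = 81.7 + 10*log10(0.0114286) = 62.28 dB


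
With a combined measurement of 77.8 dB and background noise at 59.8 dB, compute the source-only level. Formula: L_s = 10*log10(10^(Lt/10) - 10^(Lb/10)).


10^(77.8/10) = 6.0256e+07
10^(59.8/10) = 954993
Difference = 6.0256e+07 - 954993 = 5.9301e+07
L_source = 10*log10(5.9301e+07) = 77.731 dB


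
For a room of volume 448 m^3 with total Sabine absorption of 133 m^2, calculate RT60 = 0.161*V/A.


RT60 = 0.161 * 448 / 133 = 0.54232 s
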